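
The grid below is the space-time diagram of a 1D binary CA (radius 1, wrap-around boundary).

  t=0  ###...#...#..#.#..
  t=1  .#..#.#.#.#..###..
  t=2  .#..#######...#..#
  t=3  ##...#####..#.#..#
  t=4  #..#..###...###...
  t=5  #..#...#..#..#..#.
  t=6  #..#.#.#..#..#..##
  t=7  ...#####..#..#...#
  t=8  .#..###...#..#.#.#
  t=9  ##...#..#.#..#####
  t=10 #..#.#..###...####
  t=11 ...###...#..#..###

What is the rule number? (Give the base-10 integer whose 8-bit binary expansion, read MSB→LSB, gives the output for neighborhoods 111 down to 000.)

165

  [7] ### => #  t=0,i=1
  [6] ##. => .  t=0,i=2
  [5] #.# => #  t=0,i=14
  [4] #.. => .  t=0,i=3
  [3] .## => .  t=0,i=0
  [2] .#. => #  t=0,i=6
  [1] ..# => .  t=0,i=5
  [0] ... => #  t=0,i=4
  bits 10100101 = 165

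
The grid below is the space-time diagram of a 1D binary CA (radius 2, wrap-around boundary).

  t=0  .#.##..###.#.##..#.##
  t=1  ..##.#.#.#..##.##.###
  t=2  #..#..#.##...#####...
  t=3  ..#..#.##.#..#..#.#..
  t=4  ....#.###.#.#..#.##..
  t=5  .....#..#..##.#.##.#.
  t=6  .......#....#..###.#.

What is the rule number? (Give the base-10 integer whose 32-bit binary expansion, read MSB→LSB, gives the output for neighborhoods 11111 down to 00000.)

  ##### -> .   bit 31 = 0  t=2,i=15
  ####. -> #   bit 30 = 1  t=2,i=16
  ###.# -> #   bit 29 = 1  t=0,i=9
  ###.. -> .   bit 28 = 0  t=1,i=20
  ##.## -> #   bit 27 = 1  t=1,i=14
  ##.#. -> .   bit 26 = 0  t=0,i=0
  ##..# -> #   bit 25 = 1  t=0,i=5
  ##... -> #   bit 24 = 1  t=2,i=10
  #.### -> .   bit 23 = 0  t=1,i=18
  #.##. -> #   bit 22 = 1  t=0,i=3
  #.#.# -> .   bit 21 = 0  t=0,i=1
  #.#.. -> #   bit 20 = 1  t=1,i=9
  #..## -> .   bit 19 = 0  t=0,i=6
  #..#. -> #   bit 18 = 1  t=0,i=16
  #...# -> .   bit 17 = 0  t=2,i=11
  #.... -> .   bit 16 = 0  t=3,i=20
  .#### -> .   bit 15 = 0  t=2,i=14
  .###. -> .   bit 14 = 0  t=0,i=8
  .##.# -> #   bit 13 = 1  t=0,i=20
  .##.. -> .   bit 12 = 0  t=0,i=4
  .#.## -> #   bit 11 = 1  t=0,i=2
  .#.#. -> #   bit 10 = 1  t=1,i=6
  .#..# -> .   bit 9 = 0  t=1,i=10
  .#... -> .   bit 8 = 0  t=3,i=19
  ..### -> #   bit 7 = 1  t=0,i=7
  ..##. -> .   bit 6 = 0  t=1,i=2
  ..#.# -> .   bit 5 = 0  t=0,i=17
  ..#.. -> .   bit 4 = 0  t=2,i=0
  ...## -> .   bit 3 = 0  t=2,i=12
  ...#. -> .   bit 2 = 0  t=2,i=20
  ....# -> .   bit 1 = 0  t=3,i=0
  ..... -> .   bit 0 = 0  t=4,i=0
  bits 01101011010101000010110010000000 = 1800678528

1800678528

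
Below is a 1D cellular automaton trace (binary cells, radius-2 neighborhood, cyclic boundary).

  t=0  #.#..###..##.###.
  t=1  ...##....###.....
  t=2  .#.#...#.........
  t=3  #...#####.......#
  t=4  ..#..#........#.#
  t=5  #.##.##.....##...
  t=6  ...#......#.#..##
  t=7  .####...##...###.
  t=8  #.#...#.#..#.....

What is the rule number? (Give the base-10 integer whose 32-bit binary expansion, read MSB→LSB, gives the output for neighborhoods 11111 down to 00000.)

697174

  [31] ##### => .  t=3,i=6
  [30] ####. => .  t=3,i=7
  [29] ###.# => .  t=0,i=15
  [28] ###.. => .  t=0,i=7
  [27] ##.## => .  t=0,i=12
  [26] ##.#. => .  t=0,i=16
  [25] ##..# => .  t=0,i=8
  [24] ##... => .  t=1,i=5
  [23] #.### => .  t=0,i=13
  [22] #.##. => .  t=5,i=2
  [21] #.#.# => .  t=0,i=0
  [20] #.#.. => .  t=0,i=2
  [19] #..## => #  t=0,i=4
  [18] #..#. => .  t=4,i=1
  [17] #...# => #  t=2,i=5
  [16] #.... => .  t=1,i=6
  [15] .#### => #  t=3,i=5
  [14] .###. => .  t=0,i=6
  [13] .##.# => #  t=0,i=11
  [12] .##.. => .  t=1,i=4
  [11] .#.## => .  t=5,i=1
  [10] .#.#. => .  t=0,i=1
  [9] .#..# => #  t=0,i=3
  [8] .#... => #  t=2,i=4
  [7] ..### => .  t=0,i=5
  [6] ..##. => #  t=0,i=10
  [5] ..#.# => .  t=2,i=1
  [4] ..#.. => #  t=2,i=7
  [3] ...## => .  t=1,i=2
  [2] ...#. => #  t=2,i=0
  [1] ....# => #  t=1,i=1
  [0] ..... => .  t=1,i=0
  bits 00000000000010101010001101010110 = 697174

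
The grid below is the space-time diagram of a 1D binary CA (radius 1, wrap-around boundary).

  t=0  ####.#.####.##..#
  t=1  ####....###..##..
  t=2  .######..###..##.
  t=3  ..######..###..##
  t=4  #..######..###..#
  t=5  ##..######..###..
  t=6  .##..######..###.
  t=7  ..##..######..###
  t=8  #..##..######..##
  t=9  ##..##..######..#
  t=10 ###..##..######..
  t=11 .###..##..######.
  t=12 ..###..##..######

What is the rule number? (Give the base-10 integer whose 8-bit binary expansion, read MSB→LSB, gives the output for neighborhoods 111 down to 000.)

  ###|#  b7=1 t=0,i=0
  ##.|#  b6=1 t=0,i=3
  #.#|.  b5=0 t=0,i=4
  #..|#  b4=1 t=0,i=14
  .##|.  b3=0 t=0,i=7
  .#.|.  b2=0 t=0,i=5
  ..#|.  b1=0 t=0,i=15
  ...|#  b0=1 t=1,i=5
  bits 11010001 = 209

209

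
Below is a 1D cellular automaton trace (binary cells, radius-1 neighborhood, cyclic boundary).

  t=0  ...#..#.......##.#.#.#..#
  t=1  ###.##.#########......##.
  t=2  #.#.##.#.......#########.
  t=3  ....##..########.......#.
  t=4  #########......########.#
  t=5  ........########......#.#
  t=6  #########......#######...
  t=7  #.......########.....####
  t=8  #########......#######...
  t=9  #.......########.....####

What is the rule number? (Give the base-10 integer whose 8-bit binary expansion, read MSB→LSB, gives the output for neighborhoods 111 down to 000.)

91

  [7] ### => .  t=1,i=1
  [6] ##. => #  t=0,i=15
  [5] #.# => .  t=0,i=16
  [4] #.. => #  t=0,i=0
  [3] .## => #  t=0,i=14
  [2] .#. => .  t=0,i=3
  [1] ..# => #  t=0,i=2
  [0] ... => #  t=0,i=1
  bits 01011011 = 91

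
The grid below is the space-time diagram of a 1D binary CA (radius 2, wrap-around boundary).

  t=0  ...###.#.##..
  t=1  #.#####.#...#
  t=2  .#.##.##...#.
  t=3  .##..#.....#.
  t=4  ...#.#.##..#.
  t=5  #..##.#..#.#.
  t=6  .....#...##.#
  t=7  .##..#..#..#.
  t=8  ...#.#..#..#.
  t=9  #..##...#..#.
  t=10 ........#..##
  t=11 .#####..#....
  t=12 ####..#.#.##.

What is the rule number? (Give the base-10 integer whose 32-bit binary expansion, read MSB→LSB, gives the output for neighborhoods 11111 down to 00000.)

  #####|#  b31=1 t=1,i=4
  ####.|.  b30=0 t=1,i=5
  ###.#|#  b29=1 t=0,i=5
  ###..|.  b28=0 t=11,i=5
  ##.##|#  b27=1 t=1,i=1
  ##.#.|#  b26=1 t=0,i=6
  ##..#|#  b25=1 t=3,i=3
  ##...|.  b24=0 t=0,i=11
  #.###|.  b23=0 t=1,i=2
  #.##.|.  b22=0 t=0,i=9
  #.#.#|.  b21=0 t=0,i=7
  #.#..|.  b20=0 t=1,i=8
  #..##|.  b19=0 t=3,i=0
  #..#.|.  b18=0 t=2,i=0
  #...#|.  b17=0 t=1,i=10
  #....|#  b16=1 t=0,i=12
  .####|#  b15=1 t=1,i=3
  .###.|#  b14=1 t=0,i=4
  .##.#|.  b13=0 t=1,i=0
  .##..|.  b12=0 t=0,i=10
  .#.##|#  b11=1 t=0,i=8
  .#.#.|#  b10=1 t=4,i=4
  .#..#|.  b9=0 t=2,i=12
  .#...|.  b8=0 t=1,i=9
  ..###|#  b7=1 t=0,i=3
  ..##.|.  b6=0 t=1,i=12
  ..#.#|#  b5=1 t=2,i=1
  ..#..|#  b4=1 t=2,i=11
  ...##|#  b3=1 t=0,i=2
  ...#.|.  b2=0 t=2,i=10
  ....#|.  b1=0 t=0,i=1
  .....|#  b0=1 t=0,i=0
  bits 10101110000000011100110010111001 = 2919353529

2919353529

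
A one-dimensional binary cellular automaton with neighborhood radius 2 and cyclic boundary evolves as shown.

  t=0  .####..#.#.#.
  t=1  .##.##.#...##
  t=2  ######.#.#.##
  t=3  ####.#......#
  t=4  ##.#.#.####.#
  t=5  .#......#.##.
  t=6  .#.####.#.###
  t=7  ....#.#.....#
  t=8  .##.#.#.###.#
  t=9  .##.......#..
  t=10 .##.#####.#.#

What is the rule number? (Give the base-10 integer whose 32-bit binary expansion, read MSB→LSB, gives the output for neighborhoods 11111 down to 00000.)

  [31] ##### => #  t=2,i=0
  [30] ####. => .  t=0,i=3
  [29] ###.# => #  t=2,i=5
  [28] ###.. => #  t=0,i=4
  [27] ##.## => #  t=1,i=0
  [26] ##.#. => .  t=1,i=6
  [25] ##..# => #  t=0,i=5
  [24] ##... => .  t=9,i=3
  [23] #.### => .  t=2,i=11
  [22] #.##. => #  t=1,i=1
  [21] #.#.# => .  t=0,i=9
  [20] #.#.. => #  t=0,i=11
  [19] #..## => .  t=0,i=0
  [18] #..#. => .  t=0,i=6
  [17] #...# => #  t=1,i=9
  [16] #.... => #  t=3,i=7
  [15] .#### => #  t=0,i=2
  [14] .###. => .  t=4,i=0
  [13] .##.# => #  t=1,i=2
  [12] .##.. => #  t=5,i=11
  [11] .#.## => .  t=2,i=10
  [10] .#.#. => .  t=0,i=8
  [9] .#..# => #  t=0,i=12
  [8] .#... => .  t=1,i=8
  [7] ..### => #  t=0,i=1
  [6] ..##. => #  t=1,i=11
  [5] ..#.# => #  t=0,i=7
  [4] ..#.. => #  t=5,i=1
  [3] ...## => .  t=1,i=10
  [2] ...#. => .  t=5,i=7
  [1] ....# => #  t=3,i=10
  [0] ..... => #  t=3,i=8
  bits 10111010010100111011001011110011 = 3126047475

3126047475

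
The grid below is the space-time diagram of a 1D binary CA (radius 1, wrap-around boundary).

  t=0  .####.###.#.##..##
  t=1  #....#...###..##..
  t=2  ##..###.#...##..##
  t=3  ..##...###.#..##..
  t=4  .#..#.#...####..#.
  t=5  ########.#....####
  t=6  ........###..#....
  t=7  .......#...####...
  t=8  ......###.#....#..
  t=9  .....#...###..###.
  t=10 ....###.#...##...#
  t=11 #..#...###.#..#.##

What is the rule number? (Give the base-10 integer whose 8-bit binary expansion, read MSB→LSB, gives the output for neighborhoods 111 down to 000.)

54

  ###|.  b7=0 t=0,i=2
  ##.|.  b6=0 t=0,i=4
  #.#|#  b5=1 t=0,i=0
  #..|#  b4=1 t=0,i=14
  .##|.  b3=0 t=0,i=1
  .#.|#  b2=1 t=0,i=10
  ..#|#  b1=1 t=0,i=15
  ...|.  b0=0 t=1,i=2
  bits 00110110 = 54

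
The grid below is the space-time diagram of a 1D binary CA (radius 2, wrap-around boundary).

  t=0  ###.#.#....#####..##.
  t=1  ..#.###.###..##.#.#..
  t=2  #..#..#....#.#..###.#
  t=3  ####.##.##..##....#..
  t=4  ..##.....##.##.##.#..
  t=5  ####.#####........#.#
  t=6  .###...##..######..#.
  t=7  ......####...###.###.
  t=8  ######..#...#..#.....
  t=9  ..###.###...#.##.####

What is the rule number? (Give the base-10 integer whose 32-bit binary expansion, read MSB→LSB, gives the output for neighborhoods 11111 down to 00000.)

3795131483

  #####|#  b31=1 t=0,i=13
  ####.|#  b30=1 t=0,i=14
  ###.#|#  b29=1 t=0,i=2
  ###..|.  b28=0 t=0,i=15
  ##.##|.  b27=0 t=0,i=20
  ##.#.|.  b26=0 t=0,i=3
  ##..#|#  b25=1 t=0,i=16
  ##...|.  b24=0 t=3,i=14
  #.###|.  b23=0 t=0,i=0
  #.##.|.  b22=0 t=2,i=20
  #.#.#|#  b21=1 t=0,i=4
  #.#..|#  b20=1 t=0,i=6
  #..##|.  b19=0 t=0,i=17
  #..#.|#  b18=1 t=2,i=2
  #...#|.  b17=0 t=6,i=5
  #....|#  b16=1 t=0,i=8
  .####|.  b15=0 t=0,i=12
  .###.|.  b14=0 t=0,i=1
  .##.#|.  b13=0 t=0,i=19
  .##..|#  b12=1 t=2,i=0
  .#.##|#  b11=1 t=1,i=3
  .#.#.|#  b10=1 t=0,i=5
  .#..#|.  b9=0 t=2,i=4
  .#...|.  b8=0 t=0,i=7
  ..###|.  b7=0 t=0,i=11
  ..##.|#  b6=1 t=0,i=18
  ..#.#|.  b5=0 t=1,i=2
  ..#..|#  b4=1 t=2,i=3
  ...##|#  b3=1 t=0,i=10
  ...#.|.  b2=0 t=1,i=1
  ....#|#  b1=1 t=0,i=9
  .....|#  b0=1 t=4,i=6
  bits 11100010001101010001110001011011 = 3795131483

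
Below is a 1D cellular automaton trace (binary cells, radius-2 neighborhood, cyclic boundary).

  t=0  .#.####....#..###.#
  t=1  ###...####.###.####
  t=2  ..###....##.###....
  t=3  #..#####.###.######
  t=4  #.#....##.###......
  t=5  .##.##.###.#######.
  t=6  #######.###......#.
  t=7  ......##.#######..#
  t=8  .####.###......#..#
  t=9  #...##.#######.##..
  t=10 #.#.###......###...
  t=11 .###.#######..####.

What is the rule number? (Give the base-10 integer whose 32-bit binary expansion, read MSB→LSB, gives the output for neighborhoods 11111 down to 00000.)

  nb #####: next=.  (t=1,i=0, bit31=0)
  nb ####.: next=.  (t=0,i=5, bit30=0)
  nb ###.#: next=#  (t=0,i=16, bit29=1)
  nb ###..: next=#  (t=0,i=6, bit28=1)
  nb ##.##: next=#  (t=1,i=10, bit27=1)
  nb ##.#.: next=#  (t=0,i=17, bit26=1)
  nb ##..#: next=.  (t=3,i=1, bit25=0)
  nb ##...: next=#  (t=0,i=7, bit24=1)
  nb #.###: next=.  (t=0,i=3, bit23=0)
  nb #.##.: next=#  (t=5,i=4, bit22=1)
  nb #.#.#: next=#  (t=0,i=1, bit21=1)
  nb #.#..: next=#  (t=4,i=2, bit20=1)
  nb #..##: next=#  (t=0,i=13, bit19=1)
  nb #..#.: next=.  (t=7,i=17, bit18=0)
  nb #...#: next=#  (t=1,i=4, bit17=1)
  nb #....: next=#  (t=0,i=8, bit16=1)
  nb .####: next=.  (t=0,i=4, bit15=0)
  nb .###.: next=#  (t=0,i=15, bit14=1)
  nb .##.#: next=#  (t=2,i=10, bit13=1)
  nb .##..: next=.  (t=9,i=16, bit12=0)
  nb .#.##: next=#  (t=0,i=2, bit11=1)
  nb .#.#.: next=#  (t=0,i=0, bit10=1)
  nb .#..#: next=#  (t=0,i=12, bit9=1)
  nb .#...: next=.  (t=4,i=3, bit8=0)
  nb ..###: next=.  (t=0,i=14, bit7=0)
  nb ..##.: next=#  (t=2,i=9, bit6=1)
  nb ..#.#: next=.  (t=4,i=0, bit5=0)
  nb ..#..: next=#  (t=0,i=11, bit4=1)
  nb ...##: next=.  (t=1,i=5, bit3=0)
  nb ...#.: next=.  (t=0,i=10, bit2=0)
  nb ....#: next=#  (t=0,i=9, bit1=1)
  nb .....: next=#  (t=2,i=17, bit0=1)
  bits 00111101011110110110111001010011 = 1031499347

1031499347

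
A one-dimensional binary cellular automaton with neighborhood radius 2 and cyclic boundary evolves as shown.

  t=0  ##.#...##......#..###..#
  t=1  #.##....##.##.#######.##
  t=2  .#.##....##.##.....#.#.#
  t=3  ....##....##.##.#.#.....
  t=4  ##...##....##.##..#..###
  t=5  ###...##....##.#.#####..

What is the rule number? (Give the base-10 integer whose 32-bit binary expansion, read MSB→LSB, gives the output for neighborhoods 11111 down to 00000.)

1562145429

  ##### -> .   bit 31 = 0  t=1,i=16
  ####. -> #   bit 30 = 1  t=1,i=19
  ###.# -> .   bit 29 = 0  t=0,i=1
  ###.. -> #   bit 28 = 1  t=0,i=20
  ##.## -> #   bit 27 = 1  t=1,i=1
  ##.#. -> #   bit 26 = 1  t=0,i=2
  ##..# -> .   bit 25 = 0  t=0,i=21
  ##... -> #   bit 24 = 1  t=0,i=9
  #.### -> .   bit 23 = 0  t=1,i=14
  #.##. -> .   bit 22 = 0  t=1,i=2
  #.#.# -> .   bit 21 = 0  t=2,i=1
  #.#.. -> #   bit 20 = 1  t=0,i=3
  #..## -> #   bit 19 = 1  t=0,i=17
  #..#. -> #   bit 18 = 1  t=4,i=17
  #...# -> .   bit 17 = 0  t=0,i=5
  #.... -> .   bit 16 = 0  t=0,i=10
  .#### -> .   bit 15 = 0  t=1,i=15
  .###. -> #   bit 14 = 1  t=0,i=0
  .##.# -> #   bit 13 = 1  t=1,i=9
  .##.. -> #   bit 12 = 1  t=0,i=8
  .#.## -> .   bit 11 = 0  t=2,i=2
  .#.#. -> .   bit 10 = 0  t=2,i=0
  .#..# -> #   bit 9 = 1  t=0,i=16
  .#... -> .   bit 8 = 0  t=0,i=4
  ..### -> #   bit 7 = 1  t=0,i=18
  ..##. -> .   bit 6 = 0  t=0,i=7
  ..#.# -> .   bit 5 = 0  t=2,i=19
  ..#.. -> #   bit 4 = 1  t=0,i=15
  ...## -> .   bit 3 = 0  t=0,i=6
  ...#. -> #   bit 2 = 1  t=0,i=14
  ....# -> .   bit 1 = 0  t=0,i=13
  ..... -> #   bit 0 = 1  t=0,i=11
  bits 01011101000111000111001010010101 = 1562145429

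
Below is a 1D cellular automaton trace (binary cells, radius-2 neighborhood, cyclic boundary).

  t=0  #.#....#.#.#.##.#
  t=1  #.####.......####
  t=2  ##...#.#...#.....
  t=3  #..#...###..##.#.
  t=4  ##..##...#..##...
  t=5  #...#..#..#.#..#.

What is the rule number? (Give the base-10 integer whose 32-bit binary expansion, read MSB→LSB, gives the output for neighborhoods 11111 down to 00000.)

944972610

  [31] ##### => .  t=1,i=15
  [30] ####. => .  t=1,i=4
  [29] ###.# => #  t=1,i=0
  [28] ###.. => #  t=1,i=5
  [27] ##.## => #  t=0,i=15
  [26] ##.#. => .  t=0,i=1
  [25] ##..# => .  t=3,i=10
  [24] ##... => .  t=1,i=6
  [23] #.### => .  t=1,i=2
  [22] #.##. => #  t=0,i=13
  [21] #.#.# => .  t=0,i=9
  [20] #.#.. => #  t=0,i=2
  [19] #..## => .  t=3,i=11
  [18] #..#. => .  t=3,i=2
  [17] #...# => #  t=2,i=3
  [16] #.... => #  t=0,i=4
  [15] .#### => .  t=1,i=3
  [14] .###. => .  t=3,i=8
  [13] .##.# => #  t=0,i=0
  [12] .##.. => .  t=2,i=1
  [11] .#.## => .  t=0,i=12
  [10] .#.#. => .  t=0,i=8
  [9] .#..# => #  t=3,i=1
  [8] .#... => #  t=0,i=3
  [7] ..### => .  t=1,i=13
  [6] ..##. => #  t=2,i=0
  [5] ..#.# => .  t=0,i=7
  [4] ..#.. => .  t=2,i=11
  [3] ...## => .  t=1,i=12
  [2] ...#. => .  t=0,i=6
  [1] ....# => #  t=0,i=5
  [0] ..... => .  t=1,i=8
  bits 00111000010100110010001101000010 = 944972610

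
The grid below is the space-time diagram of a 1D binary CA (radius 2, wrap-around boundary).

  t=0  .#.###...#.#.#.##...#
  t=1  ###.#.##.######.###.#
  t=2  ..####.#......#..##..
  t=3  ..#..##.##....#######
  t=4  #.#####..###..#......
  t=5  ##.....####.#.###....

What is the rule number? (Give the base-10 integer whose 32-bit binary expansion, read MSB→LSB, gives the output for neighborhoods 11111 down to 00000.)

657162224

  [31] ##### => .  t=1,i=11
  [30] ####. => .  t=1,i=1
  [29] ###.# => #  t=1,i=2
  [28] ###.. => .  t=0,i=5
  [27] ##.## => .  t=1,i=8
  [26] ##.#. => #  t=1,i=3
  [25] ##..# => #  t=3,i=0
  [24] ##... => #  t=0,i=6
  [23] #.### => .  t=0,i=3
  [22] #.##. => .  t=0,i=15
  [21] #.#.# => #  t=0,i=1
  [20] #.#.. => .  t=2,i=7
  [19] #..## => #  t=2,i=16
  [18] #..#. => .  t=3,i=1
  [17] #...# => #  t=0,i=7
  [16] #.... => #  t=2,i=9
  [15] .#### => .  t=1,i=0
  [14] .###. => #  t=0,i=4
  [13] .##.# => #  t=1,i=7
  [12] .##.. => #  t=0,i=16
  [11] .#.## => #  t=0,i=2
  [10] .#.#. => #  t=0,i=0
  [9] .#..# => #  t=2,i=15
  [8] .#... => #  t=2,i=8
  [7] ..### => #  t=2,i=2
  [6] ..##. => #  t=2,i=17
  [5] ..#.# => #  t=0,i=9
  [4] ..#.. => #  t=2,i=14
  [3] ...## => .  t=2,i=1
  [2] ...#. => .  t=0,i=8
  [1] ....# => .  t=2,i=0
  [0] ..... => .  t=2,i=10
  bits 00100111001010110111111111110000 = 657162224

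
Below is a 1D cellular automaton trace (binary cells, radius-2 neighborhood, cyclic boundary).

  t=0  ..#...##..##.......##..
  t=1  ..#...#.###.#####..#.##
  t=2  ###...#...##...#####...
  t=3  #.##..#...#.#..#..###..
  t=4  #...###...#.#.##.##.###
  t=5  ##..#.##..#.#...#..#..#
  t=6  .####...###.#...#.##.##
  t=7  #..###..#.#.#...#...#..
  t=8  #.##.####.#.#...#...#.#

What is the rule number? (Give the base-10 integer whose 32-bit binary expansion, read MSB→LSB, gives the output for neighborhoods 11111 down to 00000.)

  [31] ##### => .  t=1,i=14
  [30] ####. => #  t=1,i=15
  [29] ###.# => #  t=1,i=10
  [28] ###.. => #  t=1,i=16
  [27] ##.## => #  t=1,i=11
  [26] ##.#. => .  t=6,i=11
  [25] ##..# => #  t=0,i=8
  [24] ##... => #  t=0,i=12
  [23] #.### => .  t=1,i=8
  [22] #.##. => .  t=1,i=21
  [21] #.#.# => #  t=4,i=12
  [20] #.#.. => #  t=3,i=12
  [19] #..## => #  t=0,i=9
  [18] #..#. => #  t=1,i=1
  [17] #...# => .  t=0,i=4
  [16] #.... => #  t=0,i=13
  [15] .#### => .  t=1,i=13
  [14] .###. => .  t=1,i=9
  [13] .##.# => .  t=4,i=15
  [12] .##.. => .  t=0,i=7
  [11] .#.## => .  t=1,i=7
  [10] .#.#. => .  t=3,i=11
  [9] .#..# => .  t=3,i=13
  [8] .#... => .  t=0,i=3
  [7] ..### => #  t=2,i=0
  [6] ..##. => #  t=0,i=6
  [5] ..#.# => #  t=1,i=6
  [4] ..#.. => #  t=0,i=2
  [3] ...## => .  t=0,i=5
  [2] ...#. => .  t=0,i=1
  [1] ....# => .  t=0,i=0
  [0] ..... => #  t=0,i=14
  bits 01111011001111010000000011110001 = 2067595505

2067595505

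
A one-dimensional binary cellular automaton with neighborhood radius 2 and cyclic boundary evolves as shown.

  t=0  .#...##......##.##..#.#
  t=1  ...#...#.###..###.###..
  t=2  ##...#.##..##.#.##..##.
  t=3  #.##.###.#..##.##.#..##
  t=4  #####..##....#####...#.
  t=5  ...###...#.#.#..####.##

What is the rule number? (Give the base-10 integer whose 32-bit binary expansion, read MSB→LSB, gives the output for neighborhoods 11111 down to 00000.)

2135304355

  nb #####: next=.  (t=4,i=2, bit31=0)
  nb ####.: next=#  (t=4,i=3, bit30=1)
  nb ###.#: next=#  (t=1,i=16, bit29=1)
  nb ###..: next=#  (t=1,i=11, bit28=1)
  nb ##.##: next=#  (t=0,i=15, bit27=1)
  nb ##.#.: next=#  (t=2,i=13, bit26=1)
  nb ##..#: next=#  (t=0,i=18, bit25=1)
  nb ##...: next=#  (t=0,i=7, bit24=1)
  nb #.###: next=.  (t=1,i=9, bit23=0)
  nb #.##.: next=#  (t=0,i=16, bit22=1)
  nb #.#.#: next=.  (t=0,i=22, bit21=0)
  nb #.#..: next=.  (t=0,i=1, bit20=0)
  nb #..##: next=.  (t=1,i=13, bit19=0)
  nb #..#.: next=#  (t=0,i=19, bit18=1)
  nb #...#: next=#  (t=0,i=3, bit17=1)
  nb #....: next=.  (t=0,i=8, bit16=0)
  nb .####: next=.  (t=4,i=1, bit15=0)
  nb .###.: next=.  (t=1,i=10, bit14=0)
  nb .##.#: next=#  (t=0,i=14, bit13=1)
  nb .##..: next=.  (t=0,i=6, bit12=0)
  nb .#.##: next=#  (t=1,i=8, bit11=1)
  nb .#.#.: next=.  (t=0,i=0, bit10=0)
  nb .#..#: next=.  (t=3,i=10, bit9=0)
  nb .#...: next=.  (t=0,i=2, bit8=0)
  nb ..###: next=#  (t=1,i=14, bit7=1)
  nb ..##.: next=.  (t=0,i=5, bit6=0)
  nb ..#.#: next=#  (t=0,i=20, bit5=1)
  nb ..#..: next=.  (t=1,i=3, bit4=0)
  nb ...##: next=.  (t=0,i=4, bit3=0)
  nb ...#.: next=.  (t=1,i=2, bit2=0)
  nb ....#: next=#  (t=0,i=11, bit1=1)
  nb .....: next=#  (t=0,i=9, bit0=1)
  bits 01111111010001100010100010100011 = 2135304355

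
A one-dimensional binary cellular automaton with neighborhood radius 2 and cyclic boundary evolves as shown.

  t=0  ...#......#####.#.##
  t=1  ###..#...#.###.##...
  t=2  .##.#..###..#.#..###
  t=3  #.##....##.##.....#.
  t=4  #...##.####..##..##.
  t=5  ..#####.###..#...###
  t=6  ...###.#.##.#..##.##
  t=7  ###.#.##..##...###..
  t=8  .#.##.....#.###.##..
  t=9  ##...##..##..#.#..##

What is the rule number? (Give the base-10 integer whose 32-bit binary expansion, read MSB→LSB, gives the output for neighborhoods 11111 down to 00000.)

  ##### -> #   bit 31 = 1  t=0,i=12
  ####. -> #   bit 30 = 1  t=0,i=13
  ###.# -> .   bit 29 = 0  t=0,i=14
  ###.. -> #   bit 28 = 1  t=1,i=2
  ##.## -> #   bit 27 = 1  t=1,i=14
  ##.#. -> #   bit 26 = 1  t=0,i=15
  ##..# -> .   bit 25 = 0  t=1,i=3
  ##... -> #   bit 24 = 1  t=0,i=0
  #.### -> .   bit 23 = 0  t=1,i=11
  #.##. -> .   bit 22 = 0  t=0,i=18
  #.#.# -> #   bit 21 = 1  t=0,i=16
  #.#.. -> .   bit 20 = 0  t=2,i=4
  #..## -> .   bit 19 = 0  t=2,i=6
  #..#. -> #   bit 18 = 1  t=1,i=4
  #...# -> #   bit 17 = 1  t=0,i=1
  #.... -> #   bit 16 = 1  t=0,i=5
  .#### -> #   bit 15 = 1  t=0,i=11
  .###. -> #   bit 14 = 1  t=1,i=1
  .##.# -> #   bit 13 = 1  t=2,i=2
  .##.. -> .   bit 12 = 0  t=0,i=19
  .#.## -> .   bit 11 = 0  t=0,i=17
  .#.#. -> .   bit 10 = 0  t=2,i=13
  .#..# -> .   bit 9 = 0  t=2,i=5
  .#... -> .   bit 8 = 0  t=0,i=4
  ..### -> .   bit 7 = 0  t=0,i=10
  ..##. -> #   bit 6 = 1  t=3,i=8
  ..#.# -> #   bit 5 = 1  t=1,i=9
  ..#.. -> .   bit 4 = 0  t=0,i=3
  ...## -> #   bit 3 = 1  t=0,i=9
  ...#. -> #   bit 2 = 1  t=0,i=2
  ....# -> .   bit 1 = 0  t=0,i=8
  ..... -> .   bit 0 = 0  t=0,i=6
  bits 11011101001001111110000001101100 = 3710378092

3710378092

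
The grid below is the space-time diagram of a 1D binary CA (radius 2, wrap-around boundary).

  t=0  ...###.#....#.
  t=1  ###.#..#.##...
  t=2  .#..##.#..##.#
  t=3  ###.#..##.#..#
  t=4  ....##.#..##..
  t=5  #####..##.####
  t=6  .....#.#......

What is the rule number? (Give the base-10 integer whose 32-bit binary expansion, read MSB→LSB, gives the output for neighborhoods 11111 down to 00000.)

53565035

  ##### -> .   bit 31 = 0  t=5,i=0
  ####. -> .   bit 30 = 0  t=3,i=1
  ###.# -> .   bit 29 = 0  t=0,i=5
  ###.. -> .   bit 28 = 0  t=5,i=4
  ##.## -> .   bit 27 = 0  t=5,i=9
  ##.#. -> .   bit 26 = 0  t=0,i=6
  ##..# -> #   bit 25 = 1  t=5,i=5
  ##... -> #   bit 24 = 1  t=1,i=11
  #.### -> .   bit 23 = 0  t=5,i=10
  #.##. -> .   bit 22 = 0  t=1,i=9
  #.#.# -> #   bit 21 = 1  t=2,i=13
  #.#.. -> #   bit 20 = 1  t=0,i=7
  #..## -> .   bit 19 = 0  t=2,i=3
  #..#. -> .   bit 18 = 0  t=1,i=6
  #...# -> .   bit 17 = 0  t=1,i=12
  #.... -> #   bit 16 = 1  t=0,i=0
  .#### -> .   bit 15 = 0  t=3,i=0
  .###. -> #   bit 14 = 1  t=0,i=4
  .##.# -> .   bit 13 = 0  t=2,i=5
  .##.. -> #   bit 12 = 1  t=1,i=10
  .#.## -> .   bit 11 = 0  t=1,i=8
  .#.#. -> #   bit 10 = 1  t=2,i=0
  .#..# -> #   bit 9 = 1  t=1,i=5
  .#... -> .   bit 8 = 0  t=0,i=8
  ..### -> .   bit 7 = 0  t=0,i=3
  ..##. -> #   bit 6 = 1  t=2,i=4
  ..#.# -> #   bit 5 = 1  t=1,i=7
  ..#.. -> .   bit 4 = 0  t=0,i=12
  ...## -> #   bit 3 = 1  t=0,i=2
  ...#. -> .   bit 2 = 0  t=0,i=11
  ....# -> #   bit 1 = 1  t=0,i=1
  ..... -> #   bit 0 = 1  t=4,i=0
  bits 00000011001100010101011001101011 = 53565035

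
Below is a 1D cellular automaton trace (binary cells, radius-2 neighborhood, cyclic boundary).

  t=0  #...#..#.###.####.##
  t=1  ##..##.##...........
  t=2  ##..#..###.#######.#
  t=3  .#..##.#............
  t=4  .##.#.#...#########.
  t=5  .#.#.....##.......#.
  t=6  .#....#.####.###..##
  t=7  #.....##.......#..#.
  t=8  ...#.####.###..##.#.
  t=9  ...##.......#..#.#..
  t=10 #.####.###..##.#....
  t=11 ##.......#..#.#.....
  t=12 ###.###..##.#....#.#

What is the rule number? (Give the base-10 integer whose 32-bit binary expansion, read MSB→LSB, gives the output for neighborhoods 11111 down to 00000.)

  ##### -> .   bit 31 = 0  t=2,i=13
  ####. -> .   bit 30 = 0  t=0,i=15
  ###.# -> .   bit 29 = 0  t=0,i=11
  ###.. -> #   bit 28 = 1  t=0,i=0
  ##.## -> .   bit 27 = 0  t=0,i=12
  ##.#. -> #   bit 26 = 1  t=3,i=6
  ##..# -> .   bit 25 = 0  t=1,i=2
  ##... -> #   bit 24 = 1  t=0,i=1
  #.### -> .   bit 23 = 0  t=0,i=9
  #.##. -> #   bit 22 = 1  t=1,i=7
  #.#.# -> .   bit 21 = 0  t=4,i=4
  #.#.. -> .   bit 20 = 0  t=3,i=7
  #..## -> .   bit 19 = 0  t=1,i=3
  #..#. -> .   bit 18 = 0  t=0,i=6
  #...# -> .   bit 17 = 0  t=0,i=2
  #.... -> .   bit 16 = 0  t=1,i=10
  .#### -> .   bit 15 = 0  t=0,i=14
  .###. -> .   bit 14 = 0  t=0,i=10
  .##.# -> .   bit 13 = 0  t=1,i=5
  .##.. -> #   bit 12 = 1  t=1,i=1
  .#.## -> #   bit 11 = 1  t=0,i=8
  .#.#. -> .   bit 10 = 0  t=4,i=5
  .#..# -> #   bit 9 = 1  t=0,i=5
  .#... -> .   bit 8 = 0  t=3,i=8
  ..### -> #   bit 7 = 1  t=2,i=7
  ..##. -> #   bit 6 = 1  t=1,i=0
  ..#.# -> #   bit 5 = 1  t=0,i=7
  ..#.. -> #   bit 4 = 1  t=0,i=4
  ...## -> #   bit 3 = 1  t=1,i=19
  ...#. -> .   bit 2 = 0  t=0,i=3
  ....# -> .   bit 1 = 0  t=1,i=18
  ..... -> #   bit 0 = 1  t=1,i=11
  bits 00010101010000000001101011111001 = 356522745

356522745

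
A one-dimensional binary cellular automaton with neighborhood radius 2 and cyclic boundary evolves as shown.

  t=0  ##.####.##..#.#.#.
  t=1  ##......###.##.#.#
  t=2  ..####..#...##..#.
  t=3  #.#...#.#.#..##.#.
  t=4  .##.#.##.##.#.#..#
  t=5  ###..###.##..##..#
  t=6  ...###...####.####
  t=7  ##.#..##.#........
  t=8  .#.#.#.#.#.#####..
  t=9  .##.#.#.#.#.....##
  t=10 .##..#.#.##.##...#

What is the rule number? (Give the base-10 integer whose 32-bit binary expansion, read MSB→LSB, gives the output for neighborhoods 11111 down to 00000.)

56310961

  #####|.  b31=0 t=8,i=13
  ####.|.  b30=0 t=0,i=5
  ###.#|.  b29=0 t=0,i=6
  ###..|.  b28=0 t=1,i=1
  ##.##|.  b27=0 t=0,i=2
  ##.#.|.  b26=0 t=1,i=14
  ##..#|#  b25=1 t=0,i=10
  ##...|#  b24=1 t=1,i=2
  #.###|.  b23=0 t=0,i=3
  #.##.|#  b22=1 t=0,i=0
  #.#.#|.  b21=0 t=0,i=14
  #.#..|#  b20=1 t=3,i=2
  #..##|#  b19=1 t=3,i=12
  #..#.|.  b18=0 t=0,i=11
  #...#|#  b17=1 t=2,i=0
  #....|#  b16=1 t=1,i=3
  .####|.  b15=0 t=0,i=4
  .###.|.  b14=0 t=1,i=0
  .##.#|#  b13=1 t=0,i=1
  .##..|#  b12=1 t=0,i=9
  .#.##|#  b11=1 t=0,i=17
  .#.#.|#  b10=1 t=0,i=13
  .#..#|.  b9=0 t=3,i=11
  .#...|.  b8=0 t=2,i=9
  ..###|#  b7=1 t=1,i=8
  ..##.|.  b6=0 t=2,i=12
  ..#.#|#  b5=1 t=0,i=12
  ..#..|#  b4=1 t=2,i=8
  ...##|.  b3=0 t=1,i=7
  ...#.|.  b2=0 t=3,i=5
  ....#|.  b1=0 t=1,i=6
  .....|#  b0=1 t=1,i=4
  bits 00000011010110110011110010110001 = 56310961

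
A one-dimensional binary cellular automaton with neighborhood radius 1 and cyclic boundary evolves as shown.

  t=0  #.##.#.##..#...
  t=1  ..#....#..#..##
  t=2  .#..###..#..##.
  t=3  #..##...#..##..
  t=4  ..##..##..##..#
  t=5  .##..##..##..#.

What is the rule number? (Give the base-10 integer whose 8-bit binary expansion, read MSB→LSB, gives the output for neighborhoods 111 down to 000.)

11

  [7] ### => .  t=2,i=5
  [6] ##. => .  t=0,i=3
  [5] #.# => .  t=0,i=1
  [4] #.. => .  t=0,i=9
  [3] .## => #  t=0,i=2
  [2] .#. => .  t=0,i=0
  [1] ..# => #  t=0,i=10
  [0] ... => #  t=0,i=13
  bits 00001011 = 11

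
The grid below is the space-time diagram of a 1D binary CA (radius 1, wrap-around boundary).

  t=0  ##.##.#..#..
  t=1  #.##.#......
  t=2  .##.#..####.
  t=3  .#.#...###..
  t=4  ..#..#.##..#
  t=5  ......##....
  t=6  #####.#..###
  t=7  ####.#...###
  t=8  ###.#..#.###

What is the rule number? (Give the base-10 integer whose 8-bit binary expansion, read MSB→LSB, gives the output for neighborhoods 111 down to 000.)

169

  ### -> #   bit 7 = 1  t=2,i=8
  ##. -> .   bit 6 = 0  t=0,i=1
  #.# -> #   bit 5 = 1  t=0,i=2
  #.. -> .   bit 4 = 0  t=0,i=7
  .## -> #   bit 3 = 1  t=0,i=0
  .#. -> .   bit 2 = 0  t=0,i=6
  ..# -> .   bit 1 = 0  t=0,i=8
  ... -> #   bit 0 = 1  t=1,i=7
  bits 10101001 = 169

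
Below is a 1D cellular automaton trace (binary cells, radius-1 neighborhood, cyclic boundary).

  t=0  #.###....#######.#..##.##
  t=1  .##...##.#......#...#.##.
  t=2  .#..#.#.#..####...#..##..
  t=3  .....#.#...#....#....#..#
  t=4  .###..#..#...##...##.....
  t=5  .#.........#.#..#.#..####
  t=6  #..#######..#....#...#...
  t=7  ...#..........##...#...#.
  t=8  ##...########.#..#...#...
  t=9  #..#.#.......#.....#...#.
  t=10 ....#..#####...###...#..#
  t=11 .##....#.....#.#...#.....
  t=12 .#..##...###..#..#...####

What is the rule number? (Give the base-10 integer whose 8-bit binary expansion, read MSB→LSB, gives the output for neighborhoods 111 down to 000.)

41

  nb ###: next=.  (t=0,i=3, bit7=0)
  nb ##.: next=.  (t=0,i=0, bit6=0)
  nb #.#: next=#  (t=0,i=1, bit5=1)
  nb #..: next=.  (t=0,i=5, bit4=0)
  nb .##: next=#  (t=0,i=2, bit3=1)
  nb .#.: next=.  (t=0,i=17, bit2=0)
  nb ..#: next=.  (t=0,i=8, bit1=0)
  nb ...: next=#  (t=0,i=6, bit0=1)
  bits 00101001 = 41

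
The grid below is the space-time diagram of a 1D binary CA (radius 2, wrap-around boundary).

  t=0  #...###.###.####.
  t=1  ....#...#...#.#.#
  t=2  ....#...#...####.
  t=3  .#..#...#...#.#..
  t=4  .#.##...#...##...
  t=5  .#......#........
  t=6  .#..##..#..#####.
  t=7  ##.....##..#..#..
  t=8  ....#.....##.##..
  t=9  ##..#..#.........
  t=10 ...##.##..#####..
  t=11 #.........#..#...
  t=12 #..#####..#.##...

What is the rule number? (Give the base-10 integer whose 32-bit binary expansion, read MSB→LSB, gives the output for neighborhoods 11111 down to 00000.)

1151599793

  nb #####: next=.  (t=6,i=13, bit31=0)
  nb ####.: next=#  (t=0,i=14, bit30=1)
  nb ###.#: next=.  (t=0,i=6, bit29=0)
  nb ###..: next=.  (t=2,i=15, bit28=0)
  nb ##.##: next=.  (t=0,i=7, bit27=0)
  nb ##.#.: next=#  (t=0,i=16, bit26=1)
  nb ##..#: next=.  (t=6,i=6, bit25=0)
  nb ##...: next=.  (t=2,i=16, bit24=0)
  nb #.###: next=#  (t=0,i=8, bit23=1)
  nb #.##.: next=.  (t=4,i=3, bit22=0)
  nb #.#.#: next=#  (t=1,i=14, bit21=1)
  nb #.#..: next=.  (t=0,i=0, bit20=0)
  nb #..##: next=.  (t=6,i=3, bit19=0)
  nb #..#.: next=#  (t=3,i=3, bit18=1)
  nb #...#: next=.  (t=0,i=2, bit17=0)
  nb #....: next=.  (t=1,i=1, bit16=0)
  nb .####: next=.  (t=0,i=13, bit15=0)
  nb .###.: next=.  (t=0,i=5, bit14=0)
  nb .##.#: next=.  (t=8,i=11, bit13=0)
  nb .##..: next=.  (t=4,i=4, bit12=0)
  nb .#.##: next=.  (t=4,i=2, bit11=0)
  nb .#.#.: next=#  (t=1,i=13, bit10=1)
  nb .#..#: next=.  (t=3,i=2, bit9=0)
  nb .#...: next=.  (t=0,i=1, bit8=0)
  nb ..###: next=#  (t=0,i=4, bit7=1)
  nb ..##.: next=.  (t=4,i=12, bit6=0)
  nb ..#.#: next=#  (t=1,i=12, bit5=1)
  nb ..#..: next=#  (t=1,i=4, bit4=1)
  nb ...##: next=.  (t=0,i=3, bit3=0)
  nb ...#.: next=.  (t=1,i=3, bit2=0)
  nb ....#: next=.  (t=1,i=2, bit1=0)
  nb .....: next=#  (t=2,i=1, bit0=1)
  bits 01000100101001000000010010110001 = 1151599793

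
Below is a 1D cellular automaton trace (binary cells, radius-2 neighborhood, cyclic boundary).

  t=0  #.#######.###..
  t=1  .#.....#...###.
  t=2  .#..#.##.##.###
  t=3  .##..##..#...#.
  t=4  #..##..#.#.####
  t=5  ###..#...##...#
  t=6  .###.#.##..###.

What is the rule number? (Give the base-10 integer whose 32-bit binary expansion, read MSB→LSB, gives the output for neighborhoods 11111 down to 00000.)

1400523293

  #####|.  b31=0 t=0,i=4
  ####.|#  b30=1 t=0,i=7
  ###.#|.  b29=0 t=0,i=8
  ###..|#  b28=1 t=0,i=12
  ##.##|.  b27=0 t=0,i=9
  ##.#.|.  b26=0 t=2,i=0
  ##..#|#  b25=1 t=0,i=13
  ##...|#  b24=1 t=5,i=11
  #.###|.  b23=0 t=0,i=2
  #.##.|#  b22=1 t=2,i=6
  #.#.#|#  b21=1 t=4,i=9
  #.#..|#  b20=1 t=2,i=1
  #..##|#  b19=1 t=3,i=0
  #..#.|.  b18=0 t=0,i=14
  #...#|#  b17=1 t=1,i=9
  #....|.  b16=0 t=1,i=3
  .####|.  b15=0 t=0,i=3
  .###.|#  b14=1 t=0,i=11
  .##.#|.  b13=0 t=2,i=7
  .##..|.  b12=0 t=3,i=2
  .#.##|#  b11=1 t=0,i=1
  .#.#.|.  b10=0 t=4,i=8
  .#..#|#  b9=1 t=2,i=2
  .#...|.  b8=0 t=1,i=2
  ..###|.  b7=0 t=1,i=11
  ..##.|.  b6=0 t=3,i=1
  ..#.#|.  b5=0 t=0,i=0
  ..#..|#  b4=1 t=1,i=1
  ...##|#  b3=1 t=1,i=10
  ...#.|#  b2=1 t=1,i=6
  ....#|.  b1=0 t=1,i=5
  .....|#  b0=1 t=1,i=4
  bits 01010011011110100100101000011101 = 1400523293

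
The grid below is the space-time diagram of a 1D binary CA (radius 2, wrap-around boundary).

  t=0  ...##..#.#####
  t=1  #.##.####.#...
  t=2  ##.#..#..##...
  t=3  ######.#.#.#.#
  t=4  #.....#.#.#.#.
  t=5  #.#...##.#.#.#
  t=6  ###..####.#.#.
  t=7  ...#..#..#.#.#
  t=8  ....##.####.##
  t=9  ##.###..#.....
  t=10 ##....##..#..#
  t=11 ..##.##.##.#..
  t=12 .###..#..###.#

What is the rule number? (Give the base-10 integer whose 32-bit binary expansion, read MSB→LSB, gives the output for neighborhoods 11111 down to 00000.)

118861416

  nb #####: next=.  (t=0,i=11, bit31=0)
  nb ####.: next=.  (t=0,i=12, bit30=0)
  nb ###.#: next=.  (t=1,i=8, bit29=0)
  nb ###..: next=.  (t=0,i=13, bit28=0)
  nb ##.##: next=.  (t=1,i=4, bit27=0)
  nb ##.#.: next=#  (t=1,i=9, bit26=1)
  nb ##..#: next=#  (t=0,i=5, bit25=1)
  nb ##...: next=#  (t=0,i=0, bit24=1)
  nb #.###: next=.  (t=0,i=9, bit23=0)
  nb #.##.: next=.  (t=1,i=2, bit22=0)
  nb #.#.#: next=.  (t=3,i=7, bit21=0)
  nb #.#..: next=#  (t=1,i=10, bit20=1)
  nb #..##: next=.  (t=2,i=8, bit19=0)
  nb #..#.: next=#  (t=0,i=6, bit18=1)
  nb #...#: next=.  (t=0,i=1, bit17=0)
  nb #....: next=#  (t=4,i=2, bit16=1)
  nb .####: next=#  (t=0,i=10, bit15=1)
  nb .###.: next=.  (t=6,i=1, bit14=0)
  nb .##.#: next=#  (t=1,i=3, bit13=1)
  nb .##..: next=.  (t=0,i=4, bit12=0)
  nb .#.##: next=#  (t=0,i=8, bit11=1)
  nb .#.#.: next=#  (t=3,i=8, bit10=1)
  nb .#..#: next=#  (t=2,i=4, bit9=1)
  nb .#...: next=.  (t=1,i=11, bit8=0)
  nb ..###: next=.  (t=6,i=5, bit7=0)
  nb ..##.: next=#  (t=0,i=3, bit6=1)
  nb ..#.#: next=#  (t=0,i=7, bit5=1)
  nb ..#..: next=.  (t=2,i=6, bit4=0)
  nb ...##: next=#  (t=0,i=2, bit3=1)
  nb ...#.: next=.  (t=1,i=13, bit2=0)
  nb ....#: next=.  (t=4,i=4, bit1=0)
  nb .....: next=.  (t=4,i=3, bit0=0)
  bits 00000111000101011010111001101000 = 118861416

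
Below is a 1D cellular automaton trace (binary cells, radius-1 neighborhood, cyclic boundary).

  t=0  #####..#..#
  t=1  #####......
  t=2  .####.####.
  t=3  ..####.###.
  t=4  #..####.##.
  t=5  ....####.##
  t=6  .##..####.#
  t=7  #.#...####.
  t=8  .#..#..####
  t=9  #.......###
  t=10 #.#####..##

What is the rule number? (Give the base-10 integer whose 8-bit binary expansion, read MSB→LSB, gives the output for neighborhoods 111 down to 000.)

  nb ###: next=#  (t=0,i=0, bit7=1)
  nb ##.: next=#  (t=0,i=4, bit6=1)
  nb #.#: next=#  (t=2,i=5, bit5=1)
  nb #..: next=.  (t=0,i=5, bit4=0)
  nb .##: next=.  (t=0,i=10, bit3=0)
  nb .#.: next=.  (t=0,i=7, bit2=0)
  nb ..#: next=.  (t=0,i=6, bit1=0)
  nb ...: next=#  (t=1,i=6, bit0=1)
  bits 11100001 = 225

225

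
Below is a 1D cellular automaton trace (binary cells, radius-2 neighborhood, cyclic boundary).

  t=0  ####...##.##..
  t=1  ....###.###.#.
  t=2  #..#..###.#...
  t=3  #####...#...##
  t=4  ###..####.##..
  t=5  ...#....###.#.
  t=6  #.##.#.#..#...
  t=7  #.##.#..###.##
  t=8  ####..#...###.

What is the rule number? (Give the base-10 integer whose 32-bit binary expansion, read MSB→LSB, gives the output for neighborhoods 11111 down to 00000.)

  #####|#  b31=1 t=3,i=0
  ####.|.  b30=0 t=0,i=2
  ###.#|#  b29=1 t=1,i=6
  ###..|.  b28=0 t=0,i=3
  ##.##|#  b27=1 t=0,i=9
  ##.#.|.  b26=0 t=1,i=11
  ##..#|#  b25=1 t=0,i=12
  ##...|#  b24=1 t=0,i=4
  #.###|#  b23=1 t=1,i=8
  #.##.|#  b22=1 t=0,i=10
  #.#.#|#  b21=1 t=6,i=5
  #.#..|.  b20=0 t=1,i=12
  #..##|.  b19=0 t=0,i=13
  #..#.|#  b18=1 t=2,i=2
  #...#|#  b17=1 t=0,i=5
  #....|#  b16=1 t=1,i=0
  .####|.  b15=0 t=0,i=1
  .###.|.  b14=0 t=1,i=5
  .##.#|#  b13=1 t=0,i=8
  .##..|.  b12=0 t=0,i=11
  .#.##|.  b11=0 t=6,i=1
  .#.#.|.  b10=0 t=6,i=6
  .#..#|#  b9=1 t=2,i=1
  .#...|.  b8=0 t=1,i=13
  ..###|.  b7=0 t=0,i=0
  ..##.|.  b6=0 t=0,i=7
  ..#.#|#  b5=1 t=6,i=0
  ..#..|#  b4=1 t=2,i=0
  ...##|#  b3=1 t=0,i=6
  ...#.|#  b2=1 t=2,i=13
  ....#|.  b1=0 t=1,i=2
  .....|.  b0=0 t=1,i=1
  bits 10101011111001110010001000111100 = 2884051516

2884051516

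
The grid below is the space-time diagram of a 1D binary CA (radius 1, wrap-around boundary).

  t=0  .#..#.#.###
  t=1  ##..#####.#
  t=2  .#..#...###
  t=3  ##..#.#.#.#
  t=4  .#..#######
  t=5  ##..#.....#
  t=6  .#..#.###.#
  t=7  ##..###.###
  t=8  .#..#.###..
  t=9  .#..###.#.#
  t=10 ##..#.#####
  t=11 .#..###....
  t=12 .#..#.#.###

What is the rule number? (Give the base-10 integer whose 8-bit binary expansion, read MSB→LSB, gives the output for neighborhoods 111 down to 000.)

  ###|.  b7=0 t=0,i=9
  ##.|#  b6=1 t=0,i=10
  #.#|#  b5=1 t=0,i=0
  #..|.  b4=0 t=0,i=2
  .##|#  b3=1 t=0,i=8
  .#.|#  b2=1 t=0,i=1
  ..#|.  b1=0 t=0,i=3
  ...|#  b0=1 t=2,i=6
  bits 01101101 = 109

109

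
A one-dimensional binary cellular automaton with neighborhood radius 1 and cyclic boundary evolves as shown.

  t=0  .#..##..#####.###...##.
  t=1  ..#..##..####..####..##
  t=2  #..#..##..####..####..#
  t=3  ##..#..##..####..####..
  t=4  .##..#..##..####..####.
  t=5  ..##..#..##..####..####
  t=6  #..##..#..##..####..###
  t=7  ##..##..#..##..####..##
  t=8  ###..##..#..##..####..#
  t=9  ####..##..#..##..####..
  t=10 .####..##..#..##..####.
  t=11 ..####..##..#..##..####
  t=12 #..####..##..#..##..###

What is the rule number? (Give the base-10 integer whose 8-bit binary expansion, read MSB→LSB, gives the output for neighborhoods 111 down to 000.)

  nb ###: next=#  (t=0,i=9, bit7=1)
  nb ##.: next=#  (t=0,i=5, bit6=1)
  nb #.#: next=.  (t=0,i=13, bit5=0)
  nb #..: next=#  (t=0,i=2, bit4=1)
  nb .##: next=.  (t=0,i=4, bit3=0)
  nb .#.: next=.  (t=0,i=1, bit2=0)
  nb ..#: next=.  (t=0,i=0, bit1=0)
  nb ...: next=#  (t=0,i=18, bit0=1)
  bits 11010001 = 209

209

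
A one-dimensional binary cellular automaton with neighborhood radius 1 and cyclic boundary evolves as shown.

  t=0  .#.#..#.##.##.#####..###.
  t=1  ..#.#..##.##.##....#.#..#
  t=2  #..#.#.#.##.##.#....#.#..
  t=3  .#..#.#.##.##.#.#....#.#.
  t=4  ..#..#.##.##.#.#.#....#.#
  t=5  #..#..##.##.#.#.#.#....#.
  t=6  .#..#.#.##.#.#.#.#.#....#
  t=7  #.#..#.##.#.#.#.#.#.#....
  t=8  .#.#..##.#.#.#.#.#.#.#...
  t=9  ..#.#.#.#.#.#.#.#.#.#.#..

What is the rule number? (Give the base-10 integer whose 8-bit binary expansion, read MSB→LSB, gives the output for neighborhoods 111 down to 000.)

  [7] ### => .  t=0,i=15
  [6] ##. => .  t=0,i=9
  [5] #.# => #  t=0,i=2
  [4] #.. => #  t=0,i=4
  [3] .## => #  t=0,i=8
  [2] .#. => .  t=0,i=1
  [1] ..# => .  t=0,i=0
  [0] ... => .  t=1,i=16
  bits 00111000 = 56

56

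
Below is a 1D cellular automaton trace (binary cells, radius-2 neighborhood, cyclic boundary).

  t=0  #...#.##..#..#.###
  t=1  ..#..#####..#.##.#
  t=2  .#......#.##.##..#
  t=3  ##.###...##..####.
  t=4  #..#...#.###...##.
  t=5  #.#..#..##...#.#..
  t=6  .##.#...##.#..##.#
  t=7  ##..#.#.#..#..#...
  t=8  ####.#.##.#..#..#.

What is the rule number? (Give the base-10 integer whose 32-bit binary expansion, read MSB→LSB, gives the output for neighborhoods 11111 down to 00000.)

  [31] ##### => .  t=1,i=7
  [30] ####. => #  t=0,i=17
  [29] ###.# => #  t=3,i=16
  [28] ###.. => .  t=0,i=0
  [27] ##.## => .  t=2,i=12
  [26] ##.#. => .  t=1,i=16
  [25] ##..# => #  t=0,i=8
  [24] ##... => .  t=0,i=1
  [23] #.### => #  t=0,i=15
  [22] #.##. => #  t=0,i=6
  [21] #.#.# => .  t=6,i=17
  [20] #.#.. => #  t=1,i=17
  [19] #..## => .  t=1,i=4
  [18] #..#. => #  t=0,i=9
  [17] #...# => #  t=0,i=2
  [16] #.... => #  t=2,i=3
  [15] .#### => .  t=0,i=16
  [14] .###. => .  t=3,i=4
  [13] .##.# => .  t=1,i=15
  [12] .##.. => #  t=0,i=7
  [11] .#.## => #  t=0,i=5
  [10] .#.#. => #  t=2,i=0
  [9] .#..# => .  t=0,i=11
  [8] .#... => .  t=2,i=2
  [7] ..### => .  t=1,i=5
  [6] ..##. => #  t=3,i=9
  [5] ..#.# => .  t=0,i=4
  [4] ..#.. => .  t=0,i=10
  [3] ...## => .  t=3,i=8
  [2] ...#. => .  t=0,i=3
  [1] ....# => .  t=2,i=6
  [0] ..... => #  t=2,i=4
  bits 01100010110101110001110001000001 = 1658264641

1658264641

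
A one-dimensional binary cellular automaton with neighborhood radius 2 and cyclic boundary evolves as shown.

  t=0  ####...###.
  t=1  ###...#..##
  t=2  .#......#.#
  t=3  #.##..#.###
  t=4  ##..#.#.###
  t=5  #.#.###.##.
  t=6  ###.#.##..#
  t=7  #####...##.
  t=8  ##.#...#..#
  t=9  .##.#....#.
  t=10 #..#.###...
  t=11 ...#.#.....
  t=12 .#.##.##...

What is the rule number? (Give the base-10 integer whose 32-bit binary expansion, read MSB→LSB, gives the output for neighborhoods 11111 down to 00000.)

  ##### -> .   bit 31 = 0  t=1,i=0
  ####. -> #   bit 30 = 1  t=0,i=2
  ###.# -> #   bit 29 = 1  t=0,i=9
  ###.. -> .   bit 28 = 0  t=0,i=3
  ##.## -> #   bit 27 = 1  t=0,i=10
  ##.#. -> #   bit 26 = 1  t=5,i=10
  ##..# -> #   bit 25 = 1  t=3,i=4
  ##... -> .   bit 24 = 0  t=0,i=4
  #.### -> #   bit 23 = 1  t=0,i=0
  #.##. -> .   bit 22 = 0  t=3,i=2
  #.#.# -> #   bit 21 = 1  t=2,i=10
  #.#.. -> .   bit 20 = 0  t=2,i=1
  #..## -> #   bit 19 = 1  t=1,i=8
  #..#. -> .   bit 18 = 0  t=3,i=5
  #...# -> .   bit 17 = 0  t=0,i=5
  #.... -> #   bit 16 = 1  t=2,i=3
  .#### -> #   bit 15 = 1  t=0,i=1
  .###. -> .   bit 14 = 0  t=0,i=8
  .##.# -> .   bit 13 = 0  t=5,i=9
  .##.. -> .   bit 12 = 0  t=3,i=3
  .#.## -> .   bit 11 = 0  t=3,i=7
  .#.#. -> #   bit 10 = 1  t=2,i=0
  .#..# -> .   bit 9 = 0  t=1,i=7
  .#... -> #   bit 8 = 1  t=2,i=2
  ..### -> .   bit 7 = 0  t=0,i=7
  ..##. -> .   bit 6 = 0  t=7,i=8
  ..#.# -> #   bit 5 = 1  t=2,i=8
  ..#.. -> .   bit 4 = 0  t=1,i=6
  ...## -> #   bit 3 = 1  t=0,i=6
  ...#. -> .   bit 2 = 0  t=1,i=5
  ....# -> #   bit 1 = 1  t=2,i=6
  ..... -> .   bit 0 = 0  t=2,i=4
  bits 01101110101010011000010100101010 = 1856603434

1856603434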